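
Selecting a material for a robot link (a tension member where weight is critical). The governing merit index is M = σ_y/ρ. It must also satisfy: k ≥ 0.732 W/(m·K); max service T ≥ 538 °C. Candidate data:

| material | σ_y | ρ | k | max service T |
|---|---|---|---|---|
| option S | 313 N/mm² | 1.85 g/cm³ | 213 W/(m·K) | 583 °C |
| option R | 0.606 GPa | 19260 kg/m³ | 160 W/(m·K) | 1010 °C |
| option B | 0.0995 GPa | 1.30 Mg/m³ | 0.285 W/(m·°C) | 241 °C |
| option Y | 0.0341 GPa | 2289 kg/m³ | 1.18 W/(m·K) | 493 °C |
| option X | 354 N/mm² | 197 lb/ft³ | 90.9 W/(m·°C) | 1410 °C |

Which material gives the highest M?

Screen on constraints: k ≥ 0.732 W/(m·K); max service T ≥ 538 °C. Survivors: option S, option R, option X.
Normalizing units and computing the index:
  option S: σ_y = 313.0 MPa, ρ = 1850 kg/m³
  option R: σ_y = 606.0 MPa, ρ = 19260 kg/m³
  option X: σ_y = 354.0 MPa, ρ = 3156 kg/m³
  option S: M = 169 kN·m/kg
  option X: M = 112 kN·m/kg
  option R: M = 31.5 kN·m/kg
Option S ranks first.

option S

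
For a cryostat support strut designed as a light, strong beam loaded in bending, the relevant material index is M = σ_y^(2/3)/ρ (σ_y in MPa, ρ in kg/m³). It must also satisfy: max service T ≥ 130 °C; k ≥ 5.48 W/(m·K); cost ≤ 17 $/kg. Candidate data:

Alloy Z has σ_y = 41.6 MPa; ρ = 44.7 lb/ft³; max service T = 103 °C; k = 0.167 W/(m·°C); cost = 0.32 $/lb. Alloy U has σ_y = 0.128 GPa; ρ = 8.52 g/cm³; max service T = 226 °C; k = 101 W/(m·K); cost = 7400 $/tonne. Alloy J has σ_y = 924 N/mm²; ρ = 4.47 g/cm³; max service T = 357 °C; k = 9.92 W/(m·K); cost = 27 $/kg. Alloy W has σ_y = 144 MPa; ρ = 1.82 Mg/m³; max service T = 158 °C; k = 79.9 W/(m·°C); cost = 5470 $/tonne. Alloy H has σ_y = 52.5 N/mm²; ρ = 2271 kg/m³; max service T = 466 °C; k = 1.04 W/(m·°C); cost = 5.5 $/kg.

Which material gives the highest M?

alloy W

Screen on constraints: max service T ≥ 130 °C; k ≥ 5.48 W/(m·K); cost ≤ 17 $/kg. Survivors: alloy U, alloy W.
Convert each candidate to consistent units, then evaluate M:
  alloy U: σ_y = 128.0 MPa, ρ = 8520 kg/m³
  alloy W: σ_y = 144.0 MPa, ρ = 1820 kg/m³
  alloy W: M = 15.1×10⁻³
  alloy U: M = 2.98×10⁻³
Alloy W ranks first.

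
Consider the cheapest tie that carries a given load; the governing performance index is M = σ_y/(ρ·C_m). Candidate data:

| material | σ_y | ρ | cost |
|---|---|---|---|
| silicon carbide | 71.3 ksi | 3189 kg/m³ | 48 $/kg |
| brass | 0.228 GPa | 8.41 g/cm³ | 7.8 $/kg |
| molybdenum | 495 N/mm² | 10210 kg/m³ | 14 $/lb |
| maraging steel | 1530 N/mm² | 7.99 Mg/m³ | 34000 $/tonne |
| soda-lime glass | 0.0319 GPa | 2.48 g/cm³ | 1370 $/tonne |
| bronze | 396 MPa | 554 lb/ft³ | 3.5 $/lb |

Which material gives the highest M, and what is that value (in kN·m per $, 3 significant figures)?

Convert each candidate to consistent units, then evaluate M:
  silicon carbide: σ_y = 491.6 MPa, ρ = 3189 kg/m³, cost = 48.00 $/kg
  brass: σ_y = 228.0 MPa, ρ = 8410 kg/m³, cost = 7.800 $/kg
  molybdenum: σ_y = 495.0 MPa, ρ = 10210 kg/m³, cost = 30.86 $/kg
  maraging steel: σ_y = 1530 MPa, ρ = 7990 kg/m³, cost = 34.00 $/kg
  soda-lime glass: σ_y = 31.90 MPa, ρ = 2480 kg/m³, cost = 1.370 $/kg
  bronze: σ_y = 396.0 MPa, ρ = 8874 kg/m³, cost = 7.716 $/kg
  soda-lime glass: M = 9.39 kN·m per $
  bronze: M = 5.78 kN·m per $
  maraging steel: M = 5.63 kN·m per $
  brass: M = 3.48 kN·m per $
  silicon carbide: M = 3.21 kN·m per $
  molybdenum: M = 1.57 kN·m per $
Highest index: soda-lime glass.

soda-lime glass, M = 9.39 kN·m per $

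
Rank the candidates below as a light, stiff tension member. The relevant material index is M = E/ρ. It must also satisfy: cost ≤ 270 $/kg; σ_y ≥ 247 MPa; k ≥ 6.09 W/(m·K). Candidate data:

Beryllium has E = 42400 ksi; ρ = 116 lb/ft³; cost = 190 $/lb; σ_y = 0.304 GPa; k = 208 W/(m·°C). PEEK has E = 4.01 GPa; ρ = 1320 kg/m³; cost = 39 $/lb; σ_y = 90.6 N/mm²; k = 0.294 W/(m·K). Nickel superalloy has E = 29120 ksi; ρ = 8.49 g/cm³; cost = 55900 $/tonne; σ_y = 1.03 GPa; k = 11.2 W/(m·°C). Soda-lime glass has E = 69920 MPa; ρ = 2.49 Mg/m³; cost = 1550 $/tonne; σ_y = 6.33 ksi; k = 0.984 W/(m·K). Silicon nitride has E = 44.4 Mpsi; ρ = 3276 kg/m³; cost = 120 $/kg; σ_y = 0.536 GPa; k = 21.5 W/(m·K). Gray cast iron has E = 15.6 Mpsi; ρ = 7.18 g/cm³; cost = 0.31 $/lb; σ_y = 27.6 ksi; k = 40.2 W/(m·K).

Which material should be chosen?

silicon nitride

Screen on constraints: cost ≤ 270 $/kg; σ_y ≥ 247 MPa; k ≥ 6.09 W/(m·K). Survivors: nickel superalloy, silicon nitride.
Putting every candidate on a common basis:
  nickel superalloy: E = 200.8 GPa, ρ = 8490 kg/m³
  silicon nitride: E = 306.1 GPa, ρ = 3276 kg/m³
  silicon nitride: M = 93.4 MN·m/kg
  nickel superalloy: M = 23.6 MN·m/kg
Silicon nitride ranks first.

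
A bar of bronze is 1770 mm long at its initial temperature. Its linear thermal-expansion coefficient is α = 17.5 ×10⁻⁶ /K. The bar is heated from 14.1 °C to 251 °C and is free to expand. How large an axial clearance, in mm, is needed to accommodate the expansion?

ΔT = 251 − 14.1 = 236.9 K.
ΔL = α·L₀·ΔT = 17.5×10⁻⁶ × 1770 mm × 236.9 K = 7.34 mm.

7.34 mm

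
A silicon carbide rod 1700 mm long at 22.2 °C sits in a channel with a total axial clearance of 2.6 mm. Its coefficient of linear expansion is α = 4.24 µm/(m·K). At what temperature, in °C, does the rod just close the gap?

383 °C

α·L₀·ΔT = 2.6 mm ⇒ ΔT = 2.6 / (4.24×10⁻⁶ × 1700.0) = 360.7 K.
T = 22.2 + 360.7 = 382.9 °C.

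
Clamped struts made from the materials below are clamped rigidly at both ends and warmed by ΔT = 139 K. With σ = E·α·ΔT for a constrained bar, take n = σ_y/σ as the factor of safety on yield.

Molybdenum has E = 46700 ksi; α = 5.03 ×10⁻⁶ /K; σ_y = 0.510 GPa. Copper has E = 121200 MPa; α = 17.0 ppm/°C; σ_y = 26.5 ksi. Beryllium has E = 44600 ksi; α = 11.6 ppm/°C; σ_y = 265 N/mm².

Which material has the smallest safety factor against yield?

beryllium

Per material, after unit conversion:
  molybdenum: E = 322.0, α = 5.03, σ_y = 510.0 → σ = 225 MPa, n = 2.27
  copper: E = 121.2, α = 17.0, σ_y = 182.7 → σ = 286 MPa, n = 0.638
  beryllium: E = 307.5, α = 11.6, σ_y = 265.0 → σ = 496 MPa, n = 0.534
Smallest n: beryllium with n = 0.534.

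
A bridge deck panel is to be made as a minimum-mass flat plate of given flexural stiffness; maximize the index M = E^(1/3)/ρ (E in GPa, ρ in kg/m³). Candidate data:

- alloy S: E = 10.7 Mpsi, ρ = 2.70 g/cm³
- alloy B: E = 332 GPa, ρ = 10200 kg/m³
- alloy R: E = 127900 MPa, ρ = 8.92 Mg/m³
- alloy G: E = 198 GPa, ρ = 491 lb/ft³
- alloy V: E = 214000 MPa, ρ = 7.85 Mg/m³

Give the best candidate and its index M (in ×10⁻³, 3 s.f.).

Convert each candidate to consistent units, then evaluate M:
  alloy S: E = 73.77 GPa, ρ = 2700 kg/m³
  alloy B: E = 332.0 GPa, ρ = 10200 kg/m³
  alloy R: E = 127.9 GPa, ρ = 8920 kg/m³
  alloy G: E = 198.0 GPa, ρ = 7865 kg/m³
  alloy V: E = 214.0 GPa, ρ = 7850 kg/m³
  alloy S: M = 1.55×10⁻³
  alloy V: M = 0.762×10⁻³
  alloy G: M = 0.741×10⁻³
  alloy B: M = 0.679×10⁻³
  alloy R: M = 0.565×10⁻³
Highest index: alloy S.

alloy S, M = 1.55×10⁻³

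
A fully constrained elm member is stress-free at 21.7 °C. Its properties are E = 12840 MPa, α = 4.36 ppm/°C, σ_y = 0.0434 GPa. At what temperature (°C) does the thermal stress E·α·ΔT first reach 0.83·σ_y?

E = 12840 MPa = 12.84 GPa.
σ_y = 0.0434 GPa = 43.40 MPa.
E·α·ΔT = 36.02 MPa ⇒ ΔT = 36.02 / (12.84×10³ × 4.36×10⁻⁶) = 643.5 K.
T = 21.7 + 643.5 = 665.2 °C.

665 °C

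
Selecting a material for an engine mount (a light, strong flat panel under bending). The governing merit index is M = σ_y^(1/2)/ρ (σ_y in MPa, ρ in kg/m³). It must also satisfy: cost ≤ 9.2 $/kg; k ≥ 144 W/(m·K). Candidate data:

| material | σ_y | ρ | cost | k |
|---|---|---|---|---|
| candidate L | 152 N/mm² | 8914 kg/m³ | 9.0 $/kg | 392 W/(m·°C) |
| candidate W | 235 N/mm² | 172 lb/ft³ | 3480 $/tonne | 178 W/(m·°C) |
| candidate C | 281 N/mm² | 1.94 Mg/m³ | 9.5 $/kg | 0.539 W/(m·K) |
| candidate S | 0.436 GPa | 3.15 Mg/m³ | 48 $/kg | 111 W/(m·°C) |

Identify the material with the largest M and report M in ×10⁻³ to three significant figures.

Screen on constraints: cost ≤ 9.2 $/kg; k ≥ 144 W/(m·K). Survivors: candidate L, candidate W.
After converting to SI:
  candidate L: σ_y = 152.0 MPa, ρ = 8914 kg/m³
  candidate W: σ_y = 235.0 MPa, ρ = 2755 kg/m³
  candidate W: M = 5.56×10⁻³
  candidate L: M = 1.38×10⁻³
The maximum is for candidate W.

candidate W, M = 5.56×10⁻³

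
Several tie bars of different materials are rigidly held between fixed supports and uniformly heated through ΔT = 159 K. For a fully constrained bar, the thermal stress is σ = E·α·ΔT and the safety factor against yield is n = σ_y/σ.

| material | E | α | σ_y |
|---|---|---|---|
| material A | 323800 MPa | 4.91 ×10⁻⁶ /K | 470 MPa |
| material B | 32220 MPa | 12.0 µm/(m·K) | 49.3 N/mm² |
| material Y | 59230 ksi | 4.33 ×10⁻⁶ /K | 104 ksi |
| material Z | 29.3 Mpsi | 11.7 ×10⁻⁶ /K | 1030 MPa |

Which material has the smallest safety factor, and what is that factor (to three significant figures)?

Converting E to GPa, α to ×10⁻⁶/K, σ_y to MPa, then σ and n for each:
  material A: E = 323.8, α = 4.91, σ_y = 470.0 → σ = 253 MPa, n = 1.86
  material B: E = 32.22, α = 12.0, σ_y = 49.30 → σ = 61.5 MPa, n = 0.802
  material Y: E = 408.4, α = 4.33, σ_y = 717.1 → σ = 281 MPa, n = 2.55
  material Z: E = 202.0, α = 11.7, σ_y = 1030 → σ = 376 MPa, n = 2.74
Smallest n: material B with n = 0.802.

material B, n = 0.802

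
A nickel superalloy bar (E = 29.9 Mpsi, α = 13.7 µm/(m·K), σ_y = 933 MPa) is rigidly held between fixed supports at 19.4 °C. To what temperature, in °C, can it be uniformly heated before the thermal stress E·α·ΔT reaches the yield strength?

E = 29.9 Mpsi = 206.2 GPa.
E·α·ΔT = 933.0 MPa ⇒ ΔT = 933.0 / (206.2×10³ × 13.7×10⁻⁶) = 330.3 K.
T = 19.4 + 330.3 = 349.7 °C.

350 °C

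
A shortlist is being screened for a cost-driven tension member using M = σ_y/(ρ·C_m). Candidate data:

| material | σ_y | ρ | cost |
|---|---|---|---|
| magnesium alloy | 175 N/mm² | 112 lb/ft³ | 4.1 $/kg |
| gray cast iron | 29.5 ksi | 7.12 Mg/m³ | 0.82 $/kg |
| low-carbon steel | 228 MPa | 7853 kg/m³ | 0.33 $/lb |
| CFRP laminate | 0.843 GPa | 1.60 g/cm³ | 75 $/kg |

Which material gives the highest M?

After converting to SI:
  magnesium alloy: σ_y = 175.0 MPa, ρ = 1794 kg/m³, cost = 4.100 $/kg
  gray cast iron: σ_y = 203.4 MPa, ρ = 7120 kg/m³, cost = 0.8200 $/kg
  low-carbon steel: σ_y = 228.0 MPa, ρ = 7853 kg/m³, cost = 0.7275 $/kg
  CFRP laminate: σ_y = 843.0 MPa, ρ = 1600 kg/m³, cost = 75.00 $/kg
  low-carbon steel: M = 39.9 kN·m per $
  gray cast iron: M = 34.8 kN·m per $
  magnesium alloy: M = 23.8 kN·m per $
  CFRP laminate: M = 7.03 kN·m per $
Highest index: low-carbon steel.

low-carbon steel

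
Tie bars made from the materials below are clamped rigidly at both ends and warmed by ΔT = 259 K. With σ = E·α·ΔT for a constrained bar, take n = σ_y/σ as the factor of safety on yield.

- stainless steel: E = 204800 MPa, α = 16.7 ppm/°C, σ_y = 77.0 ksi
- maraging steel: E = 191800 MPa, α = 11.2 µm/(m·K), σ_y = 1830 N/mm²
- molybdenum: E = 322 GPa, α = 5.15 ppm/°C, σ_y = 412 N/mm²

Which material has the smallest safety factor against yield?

stainless steel

With everything in SI (GPa, ×10⁻⁶/K, MPa):
  stainless steel: E = 204.8, α = 16.7, σ_y = 530.9 → σ = 886 MPa, n = 0.599
  maraging steel: E = 191.8, α = 11.2, σ_y = 1830 → σ = 556 MPa, n = 3.29
  molybdenum: E = 322.0, α = 5.15, σ_y = 412.0 → σ = 429 MPa, n = 0.959
Smallest n: stainless steel with n = 0.599.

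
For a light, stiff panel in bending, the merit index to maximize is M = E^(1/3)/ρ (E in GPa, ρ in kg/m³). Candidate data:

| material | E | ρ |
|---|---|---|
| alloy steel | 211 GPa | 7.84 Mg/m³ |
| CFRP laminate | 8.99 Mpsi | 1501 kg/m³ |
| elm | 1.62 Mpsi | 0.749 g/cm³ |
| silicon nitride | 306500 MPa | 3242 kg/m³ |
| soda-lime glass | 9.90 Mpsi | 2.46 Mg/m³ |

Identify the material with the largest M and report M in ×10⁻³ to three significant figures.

Convert each candidate to consistent units, then evaluate M:
  alloy steel: E = 211.0 GPa, ρ = 7840 kg/m³
  CFRP laminate: E = 61.98 GPa, ρ = 1501 kg/m³
  elm: E = 11.17 GPa, ρ = 749.0 kg/m³
  silicon nitride: E = 306.5 GPa, ρ = 3242 kg/m³
  soda-lime glass: E = 68.26 GPa, ρ = 2460 kg/m³
  elm: M = 2.98×10⁻³
  CFRP laminate: M = 2.64×10⁻³
  silicon nitride: M = 2.08×10⁻³
  soda-lime glass: M = 1.66×10⁻³
  alloy steel: M = 0.759×10⁻³
Elm ranks first.

elm, M = 2.98×10⁻³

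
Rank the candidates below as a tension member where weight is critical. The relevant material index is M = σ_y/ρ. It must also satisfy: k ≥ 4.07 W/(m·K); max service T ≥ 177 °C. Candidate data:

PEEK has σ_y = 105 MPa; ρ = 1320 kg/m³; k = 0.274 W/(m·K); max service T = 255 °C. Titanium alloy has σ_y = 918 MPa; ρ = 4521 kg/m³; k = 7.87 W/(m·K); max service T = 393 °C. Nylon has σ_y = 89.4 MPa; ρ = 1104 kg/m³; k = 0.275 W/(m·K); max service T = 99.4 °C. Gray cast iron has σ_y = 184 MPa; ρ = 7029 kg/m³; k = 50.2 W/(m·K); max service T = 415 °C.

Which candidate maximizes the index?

Screen on constraints: k ≥ 4.07 W/(m·K); max service T ≥ 177 °C. Survivors: titanium alloy, gray cast iron.
Evaluate M for each candidate:
  titanium alloy: M = 203 kN·m/kg
  gray cast iron: M = 26.2 kN·m/kg
The maximum is for titanium alloy.

titanium alloy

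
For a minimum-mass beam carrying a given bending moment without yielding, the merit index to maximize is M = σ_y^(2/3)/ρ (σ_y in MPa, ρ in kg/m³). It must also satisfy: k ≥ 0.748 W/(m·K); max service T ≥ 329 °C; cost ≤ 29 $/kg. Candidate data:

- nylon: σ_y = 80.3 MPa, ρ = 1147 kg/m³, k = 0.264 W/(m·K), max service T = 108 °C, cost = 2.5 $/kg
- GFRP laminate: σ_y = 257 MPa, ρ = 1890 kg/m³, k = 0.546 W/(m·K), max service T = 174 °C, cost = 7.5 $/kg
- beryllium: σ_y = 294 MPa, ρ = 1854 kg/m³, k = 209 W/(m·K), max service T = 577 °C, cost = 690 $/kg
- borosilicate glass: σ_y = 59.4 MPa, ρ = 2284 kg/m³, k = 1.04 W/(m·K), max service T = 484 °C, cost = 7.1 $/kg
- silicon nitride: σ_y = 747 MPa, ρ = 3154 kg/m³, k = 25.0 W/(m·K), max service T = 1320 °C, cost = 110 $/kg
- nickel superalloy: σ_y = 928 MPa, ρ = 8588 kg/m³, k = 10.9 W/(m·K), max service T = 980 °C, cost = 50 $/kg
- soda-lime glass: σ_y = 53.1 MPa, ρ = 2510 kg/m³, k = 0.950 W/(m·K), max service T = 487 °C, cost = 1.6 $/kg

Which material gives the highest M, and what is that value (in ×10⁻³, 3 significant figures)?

Screen on constraints: k ≥ 0.748 W/(m·K); max service T ≥ 329 °C; cost ≤ 29 $/kg. Survivors: borosilicate glass, soda-lime glass.
Computing M directly (units already consistent):
  borosilicate glass: M = 6.67×10⁻³
  soda-lime glass: M = 5.63×10⁻³
Borosilicate glass has the largest M.

borosilicate glass, M = 6.67×10⁻³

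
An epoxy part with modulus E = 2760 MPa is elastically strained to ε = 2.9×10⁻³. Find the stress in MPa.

8.00 MPa

E = 2760 MPa = 2.760 GPa.
σ = E·ε = 2760 MPa × 2.9×10⁻³ = 8.00 MPa.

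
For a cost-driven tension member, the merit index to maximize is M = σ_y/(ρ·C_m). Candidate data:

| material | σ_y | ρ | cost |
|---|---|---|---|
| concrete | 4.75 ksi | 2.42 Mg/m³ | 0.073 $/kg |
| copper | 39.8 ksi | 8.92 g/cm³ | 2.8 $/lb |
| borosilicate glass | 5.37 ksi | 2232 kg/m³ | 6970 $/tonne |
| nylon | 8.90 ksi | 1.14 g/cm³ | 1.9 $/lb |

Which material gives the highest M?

concrete

Convert each candidate to consistent units, then evaluate M:
  concrete: σ_y = 32.75 MPa, ρ = 2420 kg/m³, cost = 0.07300 $/kg
  copper: σ_y = 274.4 MPa, ρ = 8920 kg/m³, cost = 6.173 $/kg
  borosilicate glass: σ_y = 37.02 MPa, ρ = 2232 kg/m³, cost = 6.970 $/kg
  nylon: σ_y = 61.36 MPa, ρ = 1140 kg/m³, cost = 4.189 $/kg
  concrete: M = 185 kN·m per $
  nylon: M = 12.9 kN·m per $
  copper: M = 4.98 kN·m per $
  borosilicate glass: M = 2.38 kN·m per $
Highest index: concrete.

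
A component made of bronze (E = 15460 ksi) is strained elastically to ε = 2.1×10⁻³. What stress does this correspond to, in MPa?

224 MPa

E = 15460 ksi = 106.6 GPa.
σ = E·ε = 106600 MPa × 2.1×10⁻³ = 224 MPa.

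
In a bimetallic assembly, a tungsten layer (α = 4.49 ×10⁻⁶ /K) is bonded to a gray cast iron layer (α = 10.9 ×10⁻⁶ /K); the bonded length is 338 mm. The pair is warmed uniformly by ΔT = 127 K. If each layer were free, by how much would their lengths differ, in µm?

275 µm

Δα = |4.49 − 10.9|×10⁻⁶/K = 6.41×10⁻⁶/K.
ΔL_mismatch = Δα·L·ΔT = 6.41×10⁻⁶ × 338.0 mm × 127.0 K = 275 µm.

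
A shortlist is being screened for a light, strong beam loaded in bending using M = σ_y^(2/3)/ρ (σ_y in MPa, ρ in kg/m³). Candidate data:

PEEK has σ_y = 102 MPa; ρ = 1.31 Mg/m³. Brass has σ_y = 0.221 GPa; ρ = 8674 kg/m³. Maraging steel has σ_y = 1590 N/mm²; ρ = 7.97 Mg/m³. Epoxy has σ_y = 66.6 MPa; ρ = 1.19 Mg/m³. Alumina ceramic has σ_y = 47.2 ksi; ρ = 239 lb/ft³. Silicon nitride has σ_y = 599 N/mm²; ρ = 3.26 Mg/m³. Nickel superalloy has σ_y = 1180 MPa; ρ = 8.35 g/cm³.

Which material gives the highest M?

After converting to SI:
  PEEK: σ_y = 102.0 MPa, ρ = 1310 kg/m³
  brass: σ_y = 221.0 MPa, ρ = 8674 kg/m³
  maraging steel: σ_y = 1590 MPa, ρ = 7970 kg/m³
  epoxy: σ_y = 66.60 MPa, ρ = 1190 kg/m³
  alumina ceramic: σ_y = 325.4 MPa, ρ = 3828 kg/m³
  silicon nitride: σ_y = 599.0 MPa, ρ = 3260 kg/m³
  nickel superalloy: σ_y = 1180 MPa, ρ = 8350 kg/m³
  silicon nitride: M = 21.8×10⁻³
  maraging steel: M = 17.1×10⁻³
  PEEK: M = 16.7×10⁻³
  epoxy: M = 13.8×10⁻³
  nickel superalloy: M = 13.4×10⁻³
  alumina ceramic: M = 12.4×10⁻³
  brass: M = 4.21×10⁻³
Silicon nitride ranks first.

silicon nitride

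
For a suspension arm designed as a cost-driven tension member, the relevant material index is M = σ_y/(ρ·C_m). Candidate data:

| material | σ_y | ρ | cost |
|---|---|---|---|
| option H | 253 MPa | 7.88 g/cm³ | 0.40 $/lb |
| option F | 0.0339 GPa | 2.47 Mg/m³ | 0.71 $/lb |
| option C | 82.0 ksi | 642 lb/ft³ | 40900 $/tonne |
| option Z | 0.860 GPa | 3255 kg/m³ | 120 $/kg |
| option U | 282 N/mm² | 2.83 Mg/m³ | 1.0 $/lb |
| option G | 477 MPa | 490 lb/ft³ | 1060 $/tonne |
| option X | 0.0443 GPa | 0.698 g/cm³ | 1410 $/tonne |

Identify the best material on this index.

option G

Putting every candidate on a common basis:
  option H: σ_y = 253.0 MPa, ρ = 7880 kg/m³, cost = 0.8818 $/kg
  option F: σ_y = 33.90 MPa, ρ = 2470 kg/m³, cost = 1.565 $/kg
  option C: σ_y = 565.4 MPa, ρ = 10280 kg/m³, cost = 40.90 $/kg
  option Z: σ_y = 860.0 MPa, ρ = 3255 kg/m³, cost = 120.0 $/kg
  option U: σ_y = 282.0 MPa, ρ = 2830 kg/m³, cost = 2.205 $/kg
  option G: σ_y = 477.0 MPa, ρ = 7849 kg/m³, cost = 1.060 $/kg
  option X: σ_y = 44.30 MPa, ρ = 698.0 kg/m³, cost = 1.410 $/kg
  option G: M = 57.3 kN·m per $
  option U: M = 45.2 kN·m per $
  option X: M = 45.0 kN·m per $
  option H: M = 36.4 kN·m per $
  option F: M = 8.77 kN·m per $
  option Z: M = 2.20 kN·m per $
  option C: M = 1.34 kN·m per $
Option G ranks first.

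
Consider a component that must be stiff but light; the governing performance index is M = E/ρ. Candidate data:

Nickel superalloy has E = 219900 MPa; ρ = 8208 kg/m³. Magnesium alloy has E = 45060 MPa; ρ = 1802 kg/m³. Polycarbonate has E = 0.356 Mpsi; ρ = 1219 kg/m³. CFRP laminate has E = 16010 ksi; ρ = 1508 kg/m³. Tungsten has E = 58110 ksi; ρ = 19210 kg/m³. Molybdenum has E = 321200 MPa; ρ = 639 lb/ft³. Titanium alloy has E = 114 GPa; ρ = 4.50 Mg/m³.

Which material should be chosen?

Putting every candidate on a common basis:
  nickel superalloy: E = 219.9 GPa, ρ = 8208 kg/m³
  magnesium alloy: E = 45.06 GPa, ρ = 1802 kg/m³
  polycarbonate: E = 2.455 GPa, ρ = 1219 kg/m³
  CFRP laminate: E = 110.4 GPa, ρ = 1508 kg/m³
  tungsten: E = 400.7 GPa, ρ = 19210 kg/m³
  molybdenum: E = 321.2 GPa, ρ = 10240 kg/m³
  titanium alloy: E = 114.0 GPa, ρ = 4500 kg/m³
  CFRP laminate: M = 73.2 MN·m/kg
  molybdenum: M = 31.4 MN·m/kg
  nickel superalloy: M = 26.8 MN·m/kg
  titanium alloy: M = 25.3 MN·m/kg
  magnesium alloy: M = 25.0 MN·m/kg
  tungsten: M = 20.9 MN·m/kg
  polycarbonate: M = 2.01 MN·m/kg
CFRP laminate ranks first.

CFRP laminate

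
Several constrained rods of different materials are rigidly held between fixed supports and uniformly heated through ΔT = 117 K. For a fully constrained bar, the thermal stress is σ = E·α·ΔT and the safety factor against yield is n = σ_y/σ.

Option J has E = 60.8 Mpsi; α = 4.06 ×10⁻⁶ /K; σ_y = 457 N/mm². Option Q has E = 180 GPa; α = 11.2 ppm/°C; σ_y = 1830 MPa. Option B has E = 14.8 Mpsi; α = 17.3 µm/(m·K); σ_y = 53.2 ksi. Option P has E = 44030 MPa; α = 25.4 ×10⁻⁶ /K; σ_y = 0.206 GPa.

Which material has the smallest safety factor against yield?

option P

In consistent units (E in GPa, α in ×10⁻⁶/K, σ_y in MPa):
  option J: E = 419.2, α = 4.06, σ_y = 457.0 → σ = 199 MPa, n = 2.29
  option Q: E = 180.0, α = 11.2, σ_y = 1830 → σ = 236 MPa, n = 7.76
  option B: E = 102.0, α = 17.3, σ_y = 366.8 → σ = 207 MPa, n = 1.78
  option P: E = 44.03, α = 25.4, σ_y = 206.0 → σ = 131 MPa, n = 1.57
The minimum is option P at n = 1.57.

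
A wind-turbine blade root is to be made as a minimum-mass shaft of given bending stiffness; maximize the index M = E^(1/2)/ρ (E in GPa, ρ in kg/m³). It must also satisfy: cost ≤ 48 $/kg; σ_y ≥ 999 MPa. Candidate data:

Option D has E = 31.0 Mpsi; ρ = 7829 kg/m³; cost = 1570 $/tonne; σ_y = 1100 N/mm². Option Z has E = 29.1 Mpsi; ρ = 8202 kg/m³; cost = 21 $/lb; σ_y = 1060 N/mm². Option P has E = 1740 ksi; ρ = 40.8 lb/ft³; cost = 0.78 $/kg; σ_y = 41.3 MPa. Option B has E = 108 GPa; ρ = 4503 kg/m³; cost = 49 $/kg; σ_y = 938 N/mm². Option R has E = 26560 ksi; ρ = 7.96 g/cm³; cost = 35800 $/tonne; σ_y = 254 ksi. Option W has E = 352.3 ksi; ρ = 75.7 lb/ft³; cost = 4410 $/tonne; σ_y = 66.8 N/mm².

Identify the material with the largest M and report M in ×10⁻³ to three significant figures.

option D, M = 1.87×10⁻³

Screen on constraints: cost ≤ 48 $/kg; σ_y ≥ 999 MPa. Survivors: option D, option Z, option R.
After converting to SI:
  option D: E = 213.7 GPa, ρ = 7829 kg/m³
  option Z: E = 200.6 GPa, ρ = 8202 kg/m³
  option R: E = 183.1 GPa, ρ = 7960 kg/m³
  option D: M = 1.87×10⁻³
  option Z: M = 1.73×10⁻³
  option R: M = 1.70×10⁻³
Option D has the largest M.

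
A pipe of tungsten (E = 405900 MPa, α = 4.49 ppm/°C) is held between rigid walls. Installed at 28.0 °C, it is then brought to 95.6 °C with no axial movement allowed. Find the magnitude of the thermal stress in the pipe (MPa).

E = 405900 MPa = 405.9 GPa.
ΔT = 67.60 K. Constrained thermal stress σ = E·α·ΔT = 405.9×10³ MPa × 4.49×10⁻⁶ × 67.60 = 123 MPa (compressive).

123 MPa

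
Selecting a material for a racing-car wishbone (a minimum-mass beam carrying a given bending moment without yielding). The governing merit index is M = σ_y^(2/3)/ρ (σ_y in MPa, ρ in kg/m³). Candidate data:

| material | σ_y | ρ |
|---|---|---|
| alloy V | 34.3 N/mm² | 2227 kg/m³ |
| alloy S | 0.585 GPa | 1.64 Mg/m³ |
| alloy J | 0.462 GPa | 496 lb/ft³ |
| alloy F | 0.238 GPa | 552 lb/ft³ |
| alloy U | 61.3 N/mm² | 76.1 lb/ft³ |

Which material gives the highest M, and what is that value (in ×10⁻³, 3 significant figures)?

alloy S, M = 42.7×10⁻³

Convert each candidate to consistent units, then evaluate M:
  alloy V: σ_y = 34.30 MPa, ρ = 2227 kg/m³
  alloy S: σ_y = 585.0 MPa, ρ = 1640 kg/m³
  alloy J: σ_y = 462.0 MPa, ρ = 7945 kg/m³
  alloy F: σ_y = 238.0 MPa, ρ = 8842 kg/m³
  alloy U: σ_y = 61.30 MPa, ρ = 1219 kg/m³
  alloy S: M = 42.7×10⁻³
  alloy U: M = 12.8×10⁻³
  alloy J: M = 7.52×10⁻³
  alloy V: M = 4.74×10⁻³
  alloy F: M = 4.34×10⁻³
Alloy S ranks first.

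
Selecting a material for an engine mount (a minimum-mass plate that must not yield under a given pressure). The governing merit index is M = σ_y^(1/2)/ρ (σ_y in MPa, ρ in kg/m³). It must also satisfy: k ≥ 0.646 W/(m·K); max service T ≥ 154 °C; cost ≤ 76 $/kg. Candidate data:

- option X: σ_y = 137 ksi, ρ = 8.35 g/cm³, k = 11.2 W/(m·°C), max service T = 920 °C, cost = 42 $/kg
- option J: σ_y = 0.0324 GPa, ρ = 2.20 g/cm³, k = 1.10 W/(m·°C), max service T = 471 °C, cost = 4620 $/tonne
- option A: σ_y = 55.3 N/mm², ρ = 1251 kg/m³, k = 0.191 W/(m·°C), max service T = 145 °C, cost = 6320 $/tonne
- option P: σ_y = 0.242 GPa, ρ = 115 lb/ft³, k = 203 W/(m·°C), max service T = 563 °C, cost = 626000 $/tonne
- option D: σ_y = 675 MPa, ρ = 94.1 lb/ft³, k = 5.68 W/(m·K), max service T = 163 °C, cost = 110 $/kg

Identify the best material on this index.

Screen on constraints: k ≥ 0.646 W/(m·K); max service T ≥ 154 °C; cost ≤ 76 $/kg. Survivors: option X, option J.
In SI units:
  option X: σ_y = 944.6 MPa, ρ = 8350 kg/m³
  option J: σ_y = 32.40 MPa, ρ = 2200 kg/m³
  option X: M = 3.68×10⁻³
  option J: M = 2.59×10⁻³
Option X ranks first.

option X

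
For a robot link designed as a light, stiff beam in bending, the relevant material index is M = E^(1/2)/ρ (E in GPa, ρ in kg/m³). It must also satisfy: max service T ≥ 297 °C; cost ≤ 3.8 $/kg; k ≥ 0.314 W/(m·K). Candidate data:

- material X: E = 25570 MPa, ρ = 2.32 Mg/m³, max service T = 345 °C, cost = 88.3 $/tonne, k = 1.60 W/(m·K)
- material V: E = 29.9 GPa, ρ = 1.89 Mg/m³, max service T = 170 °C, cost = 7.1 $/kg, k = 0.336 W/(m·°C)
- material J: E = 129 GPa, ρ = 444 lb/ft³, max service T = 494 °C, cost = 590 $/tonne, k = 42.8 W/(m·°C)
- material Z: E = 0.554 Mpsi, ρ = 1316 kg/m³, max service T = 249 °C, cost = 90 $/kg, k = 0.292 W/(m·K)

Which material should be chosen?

material X

Screen on constraints: max service T ≥ 297 °C; cost ≤ 3.8 $/kg; k ≥ 0.314 W/(m·K). Survivors: material X, material J.
Normalizing units and computing the index:
  material X: E = 25.57 GPa, ρ = 2320 kg/m³
  material J: E = 129.0 GPa, ρ = 7112 kg/m³
  material X: M = 2.18×10⁻³
  material J: M = 1.60×10⁻³
The maximum is for material X.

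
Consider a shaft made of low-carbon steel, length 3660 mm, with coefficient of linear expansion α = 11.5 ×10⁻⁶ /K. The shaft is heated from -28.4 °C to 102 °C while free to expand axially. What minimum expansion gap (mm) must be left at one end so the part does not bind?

5.49 mm

ΔT = 102 − (-28.4) = 130.4 K.
ΔL = α·L₀·ΔT = 11.5×10⁻⁶ × 3660 mm × 130.4 K = 5.49 mm.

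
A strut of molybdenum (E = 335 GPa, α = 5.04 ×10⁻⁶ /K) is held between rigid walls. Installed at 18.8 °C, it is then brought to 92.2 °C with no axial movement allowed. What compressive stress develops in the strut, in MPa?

ΔT = 73.40 K. Constrained thermal stress σ = E·α·ΔT = 335.0×10³ MPa × 5.04×10⁻⁶ × 73.40 = 124 MPa (compressive).

124 MPa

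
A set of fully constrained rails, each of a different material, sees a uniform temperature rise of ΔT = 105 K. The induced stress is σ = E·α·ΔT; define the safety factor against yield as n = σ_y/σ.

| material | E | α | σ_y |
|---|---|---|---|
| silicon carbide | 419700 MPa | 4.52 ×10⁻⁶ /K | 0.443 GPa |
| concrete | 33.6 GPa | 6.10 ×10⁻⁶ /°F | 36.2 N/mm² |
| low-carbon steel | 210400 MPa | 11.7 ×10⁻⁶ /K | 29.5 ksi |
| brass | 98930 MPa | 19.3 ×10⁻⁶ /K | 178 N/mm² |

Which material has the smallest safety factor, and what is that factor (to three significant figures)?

Per material, after unit conversion:
  silicon carbide: E = 419.7, α = 4.52, σ_y = 443.0 → σ = 199 MPa, n = 2.22
  concrete: E = 33.60, α = 11.0, σ_y = 36.20 → σ = 38.7 MPa, n = 0.934
  low-carbon steel: E = 210.4, α = 11.7, σ_y = 203.4 → σ = 258 MPa, n = 0.787
  brass: E = 98.93, α = 19.3, σ_y = 178.0 → σ = 200 MPa, n = 0.888
Smallest n: low-carbon steel with n = 0.787.

low-carbon steel, n = 0.787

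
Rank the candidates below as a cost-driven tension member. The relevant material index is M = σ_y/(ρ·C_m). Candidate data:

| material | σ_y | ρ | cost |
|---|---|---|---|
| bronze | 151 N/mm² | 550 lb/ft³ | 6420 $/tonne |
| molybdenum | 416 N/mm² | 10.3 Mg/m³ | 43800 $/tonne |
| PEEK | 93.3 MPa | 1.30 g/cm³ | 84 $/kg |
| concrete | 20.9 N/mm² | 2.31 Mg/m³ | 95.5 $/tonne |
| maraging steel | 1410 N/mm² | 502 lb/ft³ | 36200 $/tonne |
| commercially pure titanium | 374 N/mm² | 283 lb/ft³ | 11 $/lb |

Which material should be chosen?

In SI units:
  bronze: σ_y = 151.0 MPa, ρ = 8810 kg/m³, cost = 6.420 $/kg
  molybdenum: σ_y = 416.0 MPa, ρ = 10300 kg/m³, cost = 43.80 $/kg
  PEEK: σ_y = 93.30 MPa, ρ = 1300 kg/m³, cost = 84.00 $/kg
  concrete: σ_y = 20.90 MPa, ρ = 2310 kg/m³, cost = 0.09550 $/kg
  maraging steel: σ_y = 1410 MPa, ρ = 8041 kg/m³, cost = 36.20 $/kg
  commercially pure titanium: σ_y = 374.0 MPa, ρ = 4533 kg/m³, cost = 24.25 $/kg
  concrete: M = 94.7 kN·m per $
  maraging steel: M = 4.84 kN·m per $
  commercially pure titanium: M = 3.40 kN·m per $
  bronze: M = 2.67 kN·m per $
  molybdenum: M = 0.922 kN·m per $
  PEEK: M = 0.854 kN·m per $
Concrete has the largest M.

concrete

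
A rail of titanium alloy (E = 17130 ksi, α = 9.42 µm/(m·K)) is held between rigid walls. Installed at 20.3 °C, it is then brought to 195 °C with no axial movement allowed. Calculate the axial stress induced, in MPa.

E = 17130 ksi = 118.1 GPa.
ΔT = 174.7 K. Constrained thermal stress σ = E·α·ΔT = 118.1×10³ MPa × 9.42×10⁻⁶ × 174.7 = 194 MPa (compressive).

194 MPa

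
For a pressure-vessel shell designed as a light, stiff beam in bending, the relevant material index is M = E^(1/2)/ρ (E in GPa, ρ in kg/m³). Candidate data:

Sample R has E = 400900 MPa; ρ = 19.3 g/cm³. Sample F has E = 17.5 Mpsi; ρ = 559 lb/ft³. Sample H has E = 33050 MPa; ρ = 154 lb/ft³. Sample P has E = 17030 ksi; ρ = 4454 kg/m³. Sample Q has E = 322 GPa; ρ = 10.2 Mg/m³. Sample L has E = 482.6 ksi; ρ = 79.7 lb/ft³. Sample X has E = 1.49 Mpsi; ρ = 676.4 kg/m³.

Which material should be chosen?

In SI units:
  sample R: E = 400.9 GPa, ρ = 19300 kg/m³
  sample F: E = 120.7 GPa, ρ = 8954 kg/m³
  sample H: E = 33.05 GPa, ρ = 2467 kg/m³
  sample P: E = 117.4 GPa, ρ = 4454 kg/m³
  sample Q: E = 322.0 GPa, ρ = 10200 kg/m³
  sample L: E = 3.327 GPa, ρ = 1277 kg/m³
  sample X: E = 10.27 GPa, ρ = 676.4 kg/m³
  sample X: M = 4.74×10⁻³
  sample P: M = 2.43×10⁻³
  sample H: M = 2.33×10⁻³
  sample Q: M = 1.76×10⁻³
  sample L: M = 1.43×10⁻³
  sample F: M = 1.23×10⁻³
  sample R: M = 1.04×10⁻³
Sample X has the largest M.

sample X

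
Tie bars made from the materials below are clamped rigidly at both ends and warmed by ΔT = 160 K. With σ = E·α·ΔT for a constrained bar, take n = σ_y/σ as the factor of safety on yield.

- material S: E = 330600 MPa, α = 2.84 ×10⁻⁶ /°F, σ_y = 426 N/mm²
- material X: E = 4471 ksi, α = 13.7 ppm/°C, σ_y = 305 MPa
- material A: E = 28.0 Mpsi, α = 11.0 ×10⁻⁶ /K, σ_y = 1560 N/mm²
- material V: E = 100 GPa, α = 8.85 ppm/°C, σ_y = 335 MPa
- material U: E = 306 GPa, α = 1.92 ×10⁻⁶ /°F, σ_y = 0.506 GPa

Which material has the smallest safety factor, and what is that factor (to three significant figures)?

material S, n = 1.58

With everything in SI (GPa, ×10⁻⁶/K, MPa):
  material S: E = 330.6, α = 5.11, σ_y = 426.0 → σ = 270 MPa, n = 1.58
  material X: E = 30.83, α = 13.7, σ_y = 305.0 → σ = 67.6 MPa, n = 4.51
  material A: E = 193.1, α = 11.0, σ_y = 1560 → σ = 340 MPa, n = 4.59
  material V: E = 100.0, α = 8.85, σ_y = 335.0 → σ = 142 MPa, n = 2.37
  material U: E = 306.0, α = 3.46, σ_y = 506.0 → σ = 169 MPa, n = 2.99
Material S has the lowest safety factor, n = 1.58.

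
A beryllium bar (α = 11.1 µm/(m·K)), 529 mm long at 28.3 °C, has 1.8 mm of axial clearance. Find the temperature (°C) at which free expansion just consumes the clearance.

α·L₀·ΔT = 1.8 mm ⇒ ΔT = 1.8 / (11.1×10⁻⁶ × 529.0) = 306.5 K.
T = 28.3 + 306.5 = 334.8 °C.

335 °C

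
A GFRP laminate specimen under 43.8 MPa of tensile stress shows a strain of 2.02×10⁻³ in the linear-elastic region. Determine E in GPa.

E = σ/ε = 43.8 MPa / 2.02×10⁻³ = 21680 MPa = 21.7 GPa.

21.7 GPa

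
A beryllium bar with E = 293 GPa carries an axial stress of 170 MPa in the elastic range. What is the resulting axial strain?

ε = σ/E = 170 / 293000 = 5.80×10⁻⁴.

5.80×10⁻⁴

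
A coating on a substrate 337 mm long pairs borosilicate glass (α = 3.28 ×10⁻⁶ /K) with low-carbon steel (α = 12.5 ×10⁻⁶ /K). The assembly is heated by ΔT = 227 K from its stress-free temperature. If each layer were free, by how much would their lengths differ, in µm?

705 µm

Δα = |3.28 − 12.5|×10⁻⁶/K = 9.22×10⁻⁶/K.
ΔL_mismatch = Δα·L·ΔT = 9.22×10⁻⁶ × 337.0 mm × 227.0 K = 705 µm.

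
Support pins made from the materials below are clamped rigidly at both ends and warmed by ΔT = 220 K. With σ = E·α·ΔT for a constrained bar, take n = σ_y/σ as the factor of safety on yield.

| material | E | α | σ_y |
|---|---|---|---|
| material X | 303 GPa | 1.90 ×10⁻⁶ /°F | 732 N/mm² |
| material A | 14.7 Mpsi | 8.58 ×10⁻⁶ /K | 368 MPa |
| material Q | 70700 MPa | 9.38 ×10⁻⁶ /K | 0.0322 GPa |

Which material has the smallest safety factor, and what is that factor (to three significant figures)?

With everything in SI (GPa, ×10⁻⁶/K, MPa):
  material X: E = 303.0, α = 3.42, σ_y = 732.0 → σ = 228 MPa, n = 3.21
  material A: E = 101.4, α = 8.58, σ_y = 368.0 → σ = 191 MPa, n = 1.92
  material Q: E = 70.70, α = 9.38, σ_y = 32.20 → σ = 146 MPa, n = 0.221
Smallest n: material Q with n = 0.221.

material Q, n = 0.221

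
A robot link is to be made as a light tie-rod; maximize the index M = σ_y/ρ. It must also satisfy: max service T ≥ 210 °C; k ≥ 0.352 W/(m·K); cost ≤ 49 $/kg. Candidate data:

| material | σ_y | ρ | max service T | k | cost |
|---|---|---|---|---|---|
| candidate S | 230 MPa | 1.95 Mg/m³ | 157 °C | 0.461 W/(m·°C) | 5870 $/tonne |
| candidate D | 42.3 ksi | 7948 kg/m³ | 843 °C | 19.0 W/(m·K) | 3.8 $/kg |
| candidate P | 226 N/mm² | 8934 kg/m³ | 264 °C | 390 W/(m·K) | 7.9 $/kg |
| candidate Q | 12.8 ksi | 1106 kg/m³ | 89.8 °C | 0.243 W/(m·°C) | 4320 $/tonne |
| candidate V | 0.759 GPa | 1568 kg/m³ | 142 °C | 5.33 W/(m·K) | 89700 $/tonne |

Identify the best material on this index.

candidate D

Screen on constraints: max service T ≥ 210 °C; k ≥ 0.352 W/(m·K); cost ≤ 49 $/kg. Survivors: candidate D, candidate P.
After converting to SI:
  candidate D: σ_y = 291.6 MPa, ρ = 7948 kg/m³
  candidate P: σ_y = 226.0 MPa, ρ = 8934 kg/m³
  candidate D: M = 36.7 kN·m/kg
  candidate P: M = 25.3 kN·m/kg
Highest index: candidate D.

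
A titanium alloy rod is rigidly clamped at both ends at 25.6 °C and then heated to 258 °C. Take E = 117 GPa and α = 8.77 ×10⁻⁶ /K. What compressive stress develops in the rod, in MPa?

238 MPa

ΔT = 232.4 K. Constrained thermal stress σ = E·α·ΔT = 117.0×10³ MPa × 8.77×10⁻⁶ × 232.4 = 238 MPa (compressive).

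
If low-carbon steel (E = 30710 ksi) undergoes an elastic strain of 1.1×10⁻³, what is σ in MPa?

233 MPa

E = 30710 ksi = 211.7 GPa.
σ = E·ε = 211700 MPa × 1.1×10⁻³ = 233 MPa.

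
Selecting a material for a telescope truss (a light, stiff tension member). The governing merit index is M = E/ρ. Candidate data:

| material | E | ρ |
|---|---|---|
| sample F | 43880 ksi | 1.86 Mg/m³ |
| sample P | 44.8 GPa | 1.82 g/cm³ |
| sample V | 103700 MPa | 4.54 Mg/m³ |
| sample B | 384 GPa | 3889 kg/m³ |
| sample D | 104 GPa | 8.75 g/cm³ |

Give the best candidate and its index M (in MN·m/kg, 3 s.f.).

Normalizing units and computing the index:
  sample F: E = 302.5 GPa, ρ = 1860 kg/m³
  sample P: E = 44.80 GPa, ρ = 1820 kg/m³
  sample V: E = 103.7 GPa, ρ = 4540 kg/m³
  sample B: E = 384.0 GPa, ρ = 3889 kg/m³
  sample D: E = 104.0 GPa, ρ = 8750 kg/m³
  sample F: M = 163 MN·m/kg
  sample B: M = 98.7 MN·m/kg
  sample P: M = 24.6 MN·m/kg
  sample V: M = 22.8 MN·m/kg
  sample D: M = 11.9 MN·m/kg
Sample F ranks first.

sample F, M = 163 MN·m/kg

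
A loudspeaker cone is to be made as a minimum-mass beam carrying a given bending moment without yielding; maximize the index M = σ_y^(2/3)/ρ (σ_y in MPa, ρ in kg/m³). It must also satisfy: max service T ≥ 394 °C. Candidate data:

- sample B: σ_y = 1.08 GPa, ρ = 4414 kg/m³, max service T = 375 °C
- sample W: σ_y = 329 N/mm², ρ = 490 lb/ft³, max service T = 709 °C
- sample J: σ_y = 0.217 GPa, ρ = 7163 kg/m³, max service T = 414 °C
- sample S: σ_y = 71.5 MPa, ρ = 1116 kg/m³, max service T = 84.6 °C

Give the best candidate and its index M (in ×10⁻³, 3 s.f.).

sample W, M = 6.07×10⁻³

Screen on constraints: max service T ≥ 394 °C. Survivors: sample W, sample J.
After converting to SI:
  sample W: σ_y = 329.0 MPa, ρ = 7849 kg/m³
  sample J: σ_y = 217.0 MPa, ρ = 7163 kg/m³
  sample W: M = 6.07×10⁻³
  sample J: M = 5.04×10⁻³
Highest index: sample W.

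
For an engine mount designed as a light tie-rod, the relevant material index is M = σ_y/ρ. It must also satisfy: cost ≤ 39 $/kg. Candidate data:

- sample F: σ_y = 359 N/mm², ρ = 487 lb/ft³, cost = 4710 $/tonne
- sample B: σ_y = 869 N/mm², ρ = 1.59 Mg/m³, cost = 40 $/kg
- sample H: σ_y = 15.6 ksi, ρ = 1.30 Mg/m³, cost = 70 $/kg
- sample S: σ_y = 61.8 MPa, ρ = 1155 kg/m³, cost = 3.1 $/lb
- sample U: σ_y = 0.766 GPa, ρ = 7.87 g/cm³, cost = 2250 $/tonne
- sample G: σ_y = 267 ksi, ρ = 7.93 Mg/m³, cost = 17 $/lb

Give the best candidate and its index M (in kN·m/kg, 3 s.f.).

Screen on constraints: cost ≤ 39 $/kg. Survivors: sample F, sample S, sample U, sample G.
Putting every candidate on a common basis:
  sample F: σ_y = 359.0 MPa, ρ = 7801 kg/m³
  sample S: σ_y = 61.80 MPa, ρ = 1155 kg/m³
  sample U: σ_y = 766.0 MPa, ρ = 7870 kg/m³
  sample G: σ_y = 1841 MPa, ρ = 7930 kg/m³
  sample G: M = 232 kN·m/kg
  sample U: M = 97.3 kN·m/kg
  sample S: M = 53.5 kN·m/kg
  sample F: M = 46.0 kN·m/kg
Sample G ranks first.

sample G, M = 232 kN·m/kg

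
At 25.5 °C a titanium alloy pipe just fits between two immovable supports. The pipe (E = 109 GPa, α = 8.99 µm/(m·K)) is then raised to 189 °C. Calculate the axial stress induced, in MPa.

160 MPa

ΔT = 163.5 K. Constrained thermal stress σ = E·α·ΔT = 109.0×10³ MPa × 8.99×10⁻⁶ × 163.5 = 160 MPa (compressive).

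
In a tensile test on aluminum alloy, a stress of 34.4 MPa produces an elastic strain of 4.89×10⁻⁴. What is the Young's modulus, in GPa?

E = σ/ε = 34.4 MPa / 4.89×10⁻⁴ = 70350 MPa = 70.3 GPa.

70.3 GPa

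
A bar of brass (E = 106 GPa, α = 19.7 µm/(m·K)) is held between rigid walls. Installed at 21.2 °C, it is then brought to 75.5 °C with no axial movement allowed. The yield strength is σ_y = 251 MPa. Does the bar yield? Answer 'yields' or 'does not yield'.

ΔT = 54.30 K. Constrained thermal stress σ = E·α·ΔT = 106.0×10³ MPa × 19.7×10⁻⁶ × 54.30 = 113 MPa (compressive).
Compare to σ_y = 251 MPa: σ < σ_y, so it does not yield.

does not yield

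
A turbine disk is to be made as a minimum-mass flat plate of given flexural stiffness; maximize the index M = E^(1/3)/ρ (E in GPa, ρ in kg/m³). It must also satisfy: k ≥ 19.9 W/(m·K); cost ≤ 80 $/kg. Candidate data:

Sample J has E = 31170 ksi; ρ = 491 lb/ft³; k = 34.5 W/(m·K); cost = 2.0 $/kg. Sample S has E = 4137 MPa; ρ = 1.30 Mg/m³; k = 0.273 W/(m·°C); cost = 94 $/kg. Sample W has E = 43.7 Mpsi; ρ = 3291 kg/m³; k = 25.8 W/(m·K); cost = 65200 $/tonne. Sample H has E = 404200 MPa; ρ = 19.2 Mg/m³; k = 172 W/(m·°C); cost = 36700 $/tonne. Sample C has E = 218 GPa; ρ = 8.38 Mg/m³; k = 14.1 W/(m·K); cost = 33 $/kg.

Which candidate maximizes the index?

Screen on constraints: k ≥ 19.9 W/(m·K); cost ≤ 80 $/kg. Survivors: sample J, sample W, sample H.
In SI units:
  sample J: E = 214.9 GPa, ρ = 7865 kg/m³
  sample W: E = 301.3 GPa, ρ = 3291 kg/m³
  sample H: E = 404.2 GPa, ρ = 19200 kg/m³
  sample W: M = 2.04×10⁻³
  sample J: M = 0.762×10⁻³
  sample H: M = 0.385×10⁻³
Sample W ranks first.

sample W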